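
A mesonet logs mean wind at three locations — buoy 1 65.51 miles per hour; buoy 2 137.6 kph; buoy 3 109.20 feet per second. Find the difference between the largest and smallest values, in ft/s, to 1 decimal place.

buoy 1: 65.51 mph = 96.081 ft/s.
buoy 2: 137.6 km/h = 125.401 ft/s.
Spread: 125.401 − 96.081 = 29.3 ft/s.

29.3 ft/s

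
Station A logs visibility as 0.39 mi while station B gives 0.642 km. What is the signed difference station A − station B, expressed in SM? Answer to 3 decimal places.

station B: 0.642 km = 0.39892 SM.
Difference: 0.39000 − 0.39892 = -0.009 SM.

-0.009 SM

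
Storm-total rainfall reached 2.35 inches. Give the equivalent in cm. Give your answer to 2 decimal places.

1 in = 2.54 cm, so 2.35 × 2.54 = 5.97 cm.

5.97 cm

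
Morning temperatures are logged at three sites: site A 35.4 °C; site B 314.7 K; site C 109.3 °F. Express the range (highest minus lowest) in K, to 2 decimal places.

site B: 314.7 K = 41.550 °C.
site C: 109.3 °F = 42.944 °C.
Spread: 42.944 − 35.400 = 7.544 °C.

7.54 K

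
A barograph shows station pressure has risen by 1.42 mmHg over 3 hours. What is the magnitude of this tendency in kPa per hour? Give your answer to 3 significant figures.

0.0631 kPa per hour

1.42 mmHg / 3 h × 0.133322 kPa/mmHg = 0.0631 kPa/h.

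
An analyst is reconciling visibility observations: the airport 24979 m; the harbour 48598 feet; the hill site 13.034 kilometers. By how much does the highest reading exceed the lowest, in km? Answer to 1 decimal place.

11.9 km

the airport: 24979 m = 24.979 km.
the harbour: 48598 ft = 14.813 km.
Spread: 24.979 − 13.034 = 11.9 km.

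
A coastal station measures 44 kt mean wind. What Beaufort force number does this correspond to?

Beaufort force 9

44 kt lies in the Beaufort 9 band (strong gale, 41–47 kt).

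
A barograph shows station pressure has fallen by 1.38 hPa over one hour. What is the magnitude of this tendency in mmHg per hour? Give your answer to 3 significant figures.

1.38 hPa / 1 h × 0.750062 mmHg/hPa = 1.04 mmHg/h.

1.04 mmHg per hour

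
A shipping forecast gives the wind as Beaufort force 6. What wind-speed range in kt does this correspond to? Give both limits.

22 to 27 kt

Beaufort 6 (strong breeze) spans 22–27 knots.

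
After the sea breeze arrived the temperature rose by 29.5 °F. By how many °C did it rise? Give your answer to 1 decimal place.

For a temperature change the 32° offset cancels: Δ°C = 29.5 × 0.5556 = 16.4 °C.

16.4 °C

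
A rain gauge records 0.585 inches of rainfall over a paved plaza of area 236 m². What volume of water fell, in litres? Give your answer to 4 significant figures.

3507 litres

Depth: 0.585 in × 25.4 = 14.859 mm.
1 mm over 1 m² is 1 L, so volume = 14.859 × 236 = 3506.724 L ≈ 3507 L.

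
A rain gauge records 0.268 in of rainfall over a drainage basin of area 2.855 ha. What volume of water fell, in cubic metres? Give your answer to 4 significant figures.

194.3 cubic metres

Depth: 0.268 in × 25.4 = 6.8072 mm.
Area: 2.855 ha = 28550 m².
1 mm over 1 m² is 1 L, so volume = 6.8072 × 28550 = 194345.56 L = 194.3 m³.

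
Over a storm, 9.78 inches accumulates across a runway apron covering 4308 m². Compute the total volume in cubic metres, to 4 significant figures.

1070 cubic metres

Depth: 9.78 in × 25.4 = 248.412 mm.
1 mm over 1 m² is 1 L, so volume = 248.412 × 4308 = 1070158.9 L = 1070 m³.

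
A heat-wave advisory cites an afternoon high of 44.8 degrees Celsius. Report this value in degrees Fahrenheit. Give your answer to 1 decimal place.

°F = °C × 9/5 + 32 = 44.8 × 1.8 + 32 = 112.6 °F.

112.6 °F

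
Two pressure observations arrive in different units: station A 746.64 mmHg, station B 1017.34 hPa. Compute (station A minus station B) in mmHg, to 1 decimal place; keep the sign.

-16.4 mmHg

station B: 1017.34 hPa = 763.068 mmHg.
Difference: 746.640 − 763.068 = -16.4 mmHg.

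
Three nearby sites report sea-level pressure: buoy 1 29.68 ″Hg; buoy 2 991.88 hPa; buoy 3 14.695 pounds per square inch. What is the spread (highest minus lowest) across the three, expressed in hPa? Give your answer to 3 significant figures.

buoy 1: 29.68 inHg = 1005.080 hPa.
buoy 3: 14.695 psi = 1013.185 hPa.
Spread: 1013.185 − 991.880 = 21.3 hPa.

21.3 hPa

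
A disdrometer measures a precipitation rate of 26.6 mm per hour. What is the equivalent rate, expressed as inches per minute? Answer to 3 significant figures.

0.0175 in/minute

26.6 mm/hour × 0.0393701 in/mm × 0.0166667 hour/minute = 0.0175 in/minute.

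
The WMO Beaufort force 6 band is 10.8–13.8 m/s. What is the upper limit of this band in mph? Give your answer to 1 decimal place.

10.8–13.8 m/s × 2.237 = 24.2–30.9 mph.

30.9 mph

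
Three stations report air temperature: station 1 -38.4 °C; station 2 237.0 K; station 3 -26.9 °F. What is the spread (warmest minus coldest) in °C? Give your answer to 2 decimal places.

station 2: 237.0 K = -36.150 °C.
station 3: -26.9 °F = -32.722 °C.
Spread: (-32.722) − (-38.400) = 5.678 °C.

5.68 °C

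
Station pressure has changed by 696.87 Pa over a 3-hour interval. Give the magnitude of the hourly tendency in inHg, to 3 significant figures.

0.0686 inHg per hour

696.87 Pa / 3 h × 0.0002953 inHg/Pa = 0.0686 inHg/h.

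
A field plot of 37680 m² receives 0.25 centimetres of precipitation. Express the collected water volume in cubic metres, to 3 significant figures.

94.2 cubic metres

Depth: 0.25 cm × 10 = 2.5 mm.
1 mm over 1 m² is 1 L, so volume = 2.5 × 37680 = 94200 L = 94.2 m³.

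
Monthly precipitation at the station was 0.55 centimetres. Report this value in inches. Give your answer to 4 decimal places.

0.2165 in

1 cm = 0.393701 in, so 0.55 × 0.393701 = 0.2165 in.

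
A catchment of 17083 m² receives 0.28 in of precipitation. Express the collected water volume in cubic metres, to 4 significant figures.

Depth: 0.28 in × 25.4 = 7.112 mm.
1 mm over 1 m² is 1 L, so volume = 7.112 × 17083 = 121494.3 L = 121.5 m³.

121.5 cubic metres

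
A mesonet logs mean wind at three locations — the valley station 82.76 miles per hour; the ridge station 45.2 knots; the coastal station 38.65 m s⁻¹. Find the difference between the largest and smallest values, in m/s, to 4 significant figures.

the valley station: 82.76 mph = 36.9970 m/s.
the ridge station: 45.2 kt = 23.2529 m/s.
Spread: 38.6500 − 23.2529 = 15.40 m/s.

15.40 m/s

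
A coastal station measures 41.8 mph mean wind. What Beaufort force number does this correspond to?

41.8 mph = 18.7 m/s, which is Beaufort 8 (gale, 17.2–20.7 m/s).

Beaufort force 8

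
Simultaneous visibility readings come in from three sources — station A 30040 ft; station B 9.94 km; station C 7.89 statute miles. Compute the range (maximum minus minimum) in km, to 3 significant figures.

station A: 30040 ft = 9.1562 km.
station C: 7.89 SM = 12.6977 km.
Spread: 12.6977 − 9.1562 = 3.54 km.

3.54 km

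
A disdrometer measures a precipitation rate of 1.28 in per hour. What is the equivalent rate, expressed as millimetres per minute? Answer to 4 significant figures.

0.5419 mm/minute

1.28 in/hour × 25.4 mm/in × 0.0166667 hour/minute = 0.5419 mm/minute.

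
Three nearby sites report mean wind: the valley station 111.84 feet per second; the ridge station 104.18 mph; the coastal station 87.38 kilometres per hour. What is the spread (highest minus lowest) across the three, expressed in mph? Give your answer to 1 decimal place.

the valley station: 111.84 ft/s = 76.255 mph.
the coastal station: 87.38 km/h = 54.295 mph.
Spread: 104.180 − 54.295 = 49.9 mph.

49.9 mph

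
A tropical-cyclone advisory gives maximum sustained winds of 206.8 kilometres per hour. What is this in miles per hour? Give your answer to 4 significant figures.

128.5 mph

1 km/h = 0.621371 mph, so 206.8 × 0.621371 = 128.5 mph.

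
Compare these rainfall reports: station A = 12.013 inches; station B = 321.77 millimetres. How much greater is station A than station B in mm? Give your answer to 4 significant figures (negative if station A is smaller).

station A: 12.013 in = 305.1302 mm.
Difference: 305.1302 − 321.7700 = -16.64 mm.

-16.64 mm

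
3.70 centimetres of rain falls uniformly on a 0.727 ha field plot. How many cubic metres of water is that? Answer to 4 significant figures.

Depth: 3.70 cm × 10 = 37 mm.
Area: 0.727 ha = 7270 m².
1 mm over 1 m² is 1 L, so volume = 37 × 7270 = 268990 L = 269.0 m³.

269.0 cubic metres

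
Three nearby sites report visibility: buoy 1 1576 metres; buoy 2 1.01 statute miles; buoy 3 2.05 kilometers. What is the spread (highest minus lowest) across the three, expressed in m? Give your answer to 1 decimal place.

buoy 2: 1.01 SM = 1625.437 m.
buoy 3: 2.05 km = 2050.000 m.
Spread: 2050.000 − 1576.000 = 474.0 m.

474.0 m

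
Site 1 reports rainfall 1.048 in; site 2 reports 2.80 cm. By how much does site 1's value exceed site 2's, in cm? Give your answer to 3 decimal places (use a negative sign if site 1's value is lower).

site 1: 1.048 in = 2.66192 cm.
Difference: 2.66192 − 2.80000 = -0.138 cm.

-0.138 cm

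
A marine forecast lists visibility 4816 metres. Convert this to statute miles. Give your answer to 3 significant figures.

1 m = 0.000621371 SM, so 4816 × 0.000621371 = 2.99 SM.

2.99 SM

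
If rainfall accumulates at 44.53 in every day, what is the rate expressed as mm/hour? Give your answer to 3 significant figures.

44.53 in/day × 25.4 mm/in × 0.0416667 day/hour = 47.1 mm/hour.

47.1 mm/hour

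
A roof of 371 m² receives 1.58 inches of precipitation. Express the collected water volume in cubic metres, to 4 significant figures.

14.89 cubic metres

Depth: 1.58 in × 25.4 = 40.132 mm.
1 mm over 1 m² is 1 L, so volume = 40.132 × 371 = 14888.972 L = 14.89 m³.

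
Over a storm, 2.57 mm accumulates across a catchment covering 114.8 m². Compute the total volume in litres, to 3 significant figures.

295 litres

1 mm over 1 m² is 1 L, so volume = 2.57 × 114.8 = 295.036 L ≈ 295 L.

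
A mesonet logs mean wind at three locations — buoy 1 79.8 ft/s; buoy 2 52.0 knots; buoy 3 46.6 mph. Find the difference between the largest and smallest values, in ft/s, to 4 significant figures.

19.42 ft/s

buoy 2: 52.0 kt = 87.7661 ft/s.
buoy 3: 46.6 mph = 68.3467 ft/s.
Spread: 87.7661 − 68.3467 = 19.42 ft/s.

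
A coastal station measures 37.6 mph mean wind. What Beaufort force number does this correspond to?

37.6 mph = 16.8 m/s, which is Beaufort 7 (near gale, 13.9–17.1 m/s).

Beaufort force 7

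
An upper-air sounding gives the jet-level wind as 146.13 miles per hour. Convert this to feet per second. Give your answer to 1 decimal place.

1 mph = 1.46667 ft/s, so 146.13 × 1.46667 = 214.3 ft/s.

214.3 ft/s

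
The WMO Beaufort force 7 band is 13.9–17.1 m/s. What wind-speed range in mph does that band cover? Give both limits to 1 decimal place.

31.1 to 38.3 mph

13.9–17.1 m/s × 2.237 = 31.1–38.3 mph.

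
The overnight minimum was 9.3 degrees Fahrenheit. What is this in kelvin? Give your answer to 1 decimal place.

260.5 K

First to °C: -12.61 °C.
Then to K: 260.5 K.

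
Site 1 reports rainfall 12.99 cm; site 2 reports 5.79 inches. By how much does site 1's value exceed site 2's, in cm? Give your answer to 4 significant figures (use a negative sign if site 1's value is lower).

-1.717 cm

site 2: 5.79 in = 14.70660 cm.
Difference: 12.99000 − 14.70660 = -1.717 cm.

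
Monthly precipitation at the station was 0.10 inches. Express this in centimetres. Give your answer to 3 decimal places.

0.254 cm

1 in = 2.54 cm, so 0.10 × 2.54 = 0.254 cm.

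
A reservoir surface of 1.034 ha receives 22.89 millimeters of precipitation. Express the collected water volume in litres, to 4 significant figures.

Area: 1.034 ha = 10340 m².
1 mm over 1 m² is 1 L, so volume = 22.89 × 10340 = 236682.6 L ≈ 236700 L.

236700 litres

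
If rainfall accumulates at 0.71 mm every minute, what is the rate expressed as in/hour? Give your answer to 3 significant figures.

1.68 in/hour

0.71 mm/minute × 0.0393701 in/mm × 60 minute/hour = 1.68 in/hour.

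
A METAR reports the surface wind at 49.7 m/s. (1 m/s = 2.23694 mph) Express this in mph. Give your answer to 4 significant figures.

111.2 mph

1 m/s = 2.23694 mph, so 49.7 × 2.23694 = 111.2 mph.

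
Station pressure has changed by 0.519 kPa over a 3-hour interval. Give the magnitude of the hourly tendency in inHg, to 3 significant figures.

0.0511 inHg per hour

0.519 kPa / 3 h × 0.2953 inHg/kPa = 0.0511 inHg/h.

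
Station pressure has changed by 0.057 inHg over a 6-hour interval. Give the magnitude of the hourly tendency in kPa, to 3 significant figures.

0.057 inHg / 6 h × 3.38639 kPa/inHg = 0.0322 kPa/h.

0.0322 kPa per hour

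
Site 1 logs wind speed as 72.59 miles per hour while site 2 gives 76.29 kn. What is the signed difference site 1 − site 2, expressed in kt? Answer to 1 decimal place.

site 1: 72.59 mph = 63.079 kt.
Difference: 63.079 − 76.290 = -13.2 kt.

-13.2 kt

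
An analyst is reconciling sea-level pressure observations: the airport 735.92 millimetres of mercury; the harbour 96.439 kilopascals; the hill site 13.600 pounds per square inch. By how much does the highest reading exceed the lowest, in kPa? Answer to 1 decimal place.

4.3 kPa

the airport: 735.92 mmHg = 98.115 kPa.
the hill site: 13.600 psi = 93.769 kPa.
Spread: 98.115 − 93.769 = 4.3 kPa.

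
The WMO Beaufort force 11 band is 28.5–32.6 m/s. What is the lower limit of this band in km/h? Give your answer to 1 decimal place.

102.6 km/h

28.5–32.6 m/s × 3.6 = 102.6–117.4 km/h.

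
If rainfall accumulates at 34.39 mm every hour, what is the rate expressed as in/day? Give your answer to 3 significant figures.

34.39 mm/hour × 0.0393701 in/mm × 24 hour/day = 32.5 in/day.

32.5 in/day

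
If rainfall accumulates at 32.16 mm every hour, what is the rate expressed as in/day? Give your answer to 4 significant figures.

32.16 mm/hour × 0.0393701 in/mm × 24 hour/day = 30.39 in/day.

30.39 in/day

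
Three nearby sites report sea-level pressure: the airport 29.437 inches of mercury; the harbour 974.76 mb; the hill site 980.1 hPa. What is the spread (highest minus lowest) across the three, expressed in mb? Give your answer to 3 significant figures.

the airport: 29.437 inHg = 996.851 mb.
the hill site: 980.1 hPa = 980.100 mb.
Spread: 996.851 − 974.760 = 22.1 mb.

22.1 mb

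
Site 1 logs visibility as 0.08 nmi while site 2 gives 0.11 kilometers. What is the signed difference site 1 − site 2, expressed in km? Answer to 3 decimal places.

0.038 km

site 1: 0.08 nmi = 0.14816 km.
Difference: 0.14816 − 0.11000 = 0.038 km.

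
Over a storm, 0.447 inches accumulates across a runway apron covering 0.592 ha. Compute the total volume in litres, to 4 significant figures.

Depth: 0.447 in × 25.4 = 11.3538 mm.
Area: 0.592 ha = 5920 m².
1 mm over 1 m² is 1 L, so volume = 11.3538 × 5920 = 67214.496 L ≈ 67210 L.

67210 litres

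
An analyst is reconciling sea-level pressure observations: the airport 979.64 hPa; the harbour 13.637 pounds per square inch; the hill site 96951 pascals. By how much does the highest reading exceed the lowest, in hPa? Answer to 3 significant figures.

the harbour: 13.637 psi = 940.238 hPa.
the hill site: 96951 Pa = 969.510 hPa.
Spread: 979.640 − 940.238 = 39.4 hPa.

39.4 hPa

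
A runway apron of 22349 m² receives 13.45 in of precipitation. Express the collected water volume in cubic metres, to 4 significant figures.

7635 cubic metres

Depth: 13.45 in × 25.4 = 341.63 mm.
1 mm over 1 m² is 1 L, so volume = 341.63 × 22349 = 7635088.9 L = 7635 m³.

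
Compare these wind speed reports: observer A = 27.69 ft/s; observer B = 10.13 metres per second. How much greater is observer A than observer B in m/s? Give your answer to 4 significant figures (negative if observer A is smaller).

observer A: 27.69 ft/s = 8.43991 m/s.
Difference: 8.43991 − 10.13000 = -1.690 m/s.

-1.690 m/s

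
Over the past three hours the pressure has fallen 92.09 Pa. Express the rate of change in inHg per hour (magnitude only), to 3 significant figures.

0.00906 inHg per hour

92.09 Pa / 3 h × 0.0002953 inHg/Pa = 0.00906 inHg/h.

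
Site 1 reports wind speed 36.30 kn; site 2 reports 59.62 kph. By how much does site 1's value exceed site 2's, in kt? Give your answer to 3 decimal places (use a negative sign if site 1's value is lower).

4.108 kt

site 2: 59.62 km/h = 32.19222 kt.
Difference: 36.30000 − 32.19222 = 4.108 kt.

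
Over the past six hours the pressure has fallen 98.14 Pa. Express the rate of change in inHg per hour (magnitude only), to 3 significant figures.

98.14 Pa / 6 h × 0.0002953 inHg/Pa = 0.00483 inHg/h.

0.00483 inHg per hour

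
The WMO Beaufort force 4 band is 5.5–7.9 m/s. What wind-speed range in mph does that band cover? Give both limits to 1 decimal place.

12.3 to 17.7 mph

5.5–7.9 m/s × 2.237 = 12.3–17.7 mph.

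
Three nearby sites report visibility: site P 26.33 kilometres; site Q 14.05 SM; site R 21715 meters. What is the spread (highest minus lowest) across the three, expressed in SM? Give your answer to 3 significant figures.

site P: 26.33 km = 16.3607 SM.
site R: 21715 m = 13.4931 SM.
Spread: 16.3607 − 13.4931 = 2.87 SM.

2.87 SM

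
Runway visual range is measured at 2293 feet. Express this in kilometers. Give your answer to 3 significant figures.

1 ft = 0.0003048 km, so 2293 × 0.0003048 = 0.699 km.

0.699 km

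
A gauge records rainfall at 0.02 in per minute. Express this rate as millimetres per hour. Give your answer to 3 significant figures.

0.02 in/minute × 25.4 mm/in × 60 minute/hour = 30.5 mm/hour.

30.5 mm/hour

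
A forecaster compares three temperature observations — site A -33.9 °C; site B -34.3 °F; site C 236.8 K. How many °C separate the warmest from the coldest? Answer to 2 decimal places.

site B: -34.3 °F = -36.833 °C.
site C: 236.8 K = -36.350 °C.
Spread: (-33.900) − (-36.833) = 2.933 °C.

2.93 °C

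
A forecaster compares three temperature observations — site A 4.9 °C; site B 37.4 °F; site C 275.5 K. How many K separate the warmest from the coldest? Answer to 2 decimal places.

2.55 K

site B: 37.4 °F = 3.000 °C.
site C: 275.5 K = 2.350 °C.
Spread: 4.900 − 2.350 = 2.550 °C.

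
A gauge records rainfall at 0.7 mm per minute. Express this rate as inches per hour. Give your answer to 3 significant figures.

1.65 in/hour

0.7 mm/minute × 0.0393701 in/mm × 60 minute/hour = 1.65 in/hour.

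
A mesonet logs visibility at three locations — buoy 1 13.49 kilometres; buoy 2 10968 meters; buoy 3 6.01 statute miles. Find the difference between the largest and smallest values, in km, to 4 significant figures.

buoy 2: 10968 m = 10.96800 km.
buoy 3: 6.01 SM = 9.67216 km.
Spread: 13.49000 − 9.67216 = 3.818 km.

3.818 km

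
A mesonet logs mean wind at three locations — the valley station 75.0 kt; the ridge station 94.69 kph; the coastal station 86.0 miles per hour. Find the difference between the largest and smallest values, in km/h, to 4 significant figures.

44.21 km/h

the valley station: 75.0 kt = 138.9000 km/h.
the coastal station: 86.0 mph = 138.4036 km/h.
Spread: 138.9000 − 94.6900 = 44.21 km/h.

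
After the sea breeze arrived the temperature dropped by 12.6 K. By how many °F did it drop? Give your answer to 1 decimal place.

Converting a difference, only the 9/5 scale factor applies: Δ°F = 12.6 × 1.8 = 22.7 °F.

22.7 °F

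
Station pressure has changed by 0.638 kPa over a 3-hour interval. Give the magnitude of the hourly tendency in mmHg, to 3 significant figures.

0.638 kPa / 3 h × 7.50062 mmHg/kPa = 1.60 mmHg/h.

1.60 mmHg per hour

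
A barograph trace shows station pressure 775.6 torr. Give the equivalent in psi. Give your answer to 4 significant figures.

1 mmHg = 0.0193368 psi, so 775.6 × 0.0193368 = 15.00 psi.

15.00 psi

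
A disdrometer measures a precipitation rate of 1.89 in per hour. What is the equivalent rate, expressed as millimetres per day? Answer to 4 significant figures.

1.89 in/hour × 25.4 mm/in × 24 hour/day = 1152 mm/day.

1152 mm/day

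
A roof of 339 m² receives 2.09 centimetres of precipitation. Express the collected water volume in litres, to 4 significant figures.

Depth: 2.09 cm × 10 = 20.9 mm.
1 mm over 1 m² is 1 L, so volume = 20.9 × 339 = 7085.1 L ≈ 7085 L.

7085 litres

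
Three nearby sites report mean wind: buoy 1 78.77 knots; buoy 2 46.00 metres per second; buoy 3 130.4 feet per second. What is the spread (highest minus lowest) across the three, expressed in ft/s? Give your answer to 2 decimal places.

buoy 1: 78.77 kt = 132.9488 ft/s.
buoy 2: 46.00 m/s = 150.9186 ft/s.
Spread: 150.9186 − 130.4000 = 20.52 ft/s.

20.52 ft/s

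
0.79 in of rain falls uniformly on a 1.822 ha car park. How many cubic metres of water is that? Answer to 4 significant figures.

365.6 cubic metres

Depth: 0.79 in × 25.4 = 20.066 mm.
Area: 1.822 ha = 18220 m².
1 mm over 1 m² is 1 L, so volume = 20.066 × 18220 = 365602.52 L = 365.6 m³.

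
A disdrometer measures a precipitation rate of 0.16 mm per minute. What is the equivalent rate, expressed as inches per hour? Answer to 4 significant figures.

0.16 mm/minute × 0.0393701 in/mm × 60 minute/hour = 0.3780 in/hour.

0.3780 in/hour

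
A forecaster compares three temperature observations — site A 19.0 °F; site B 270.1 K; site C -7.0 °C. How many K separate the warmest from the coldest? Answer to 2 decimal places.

4.17 K

site A: 19.0 °F = -7.222 °C.
site B: 270.1 K = -3.050 °C.
Spread: (-3.050) − (-7.222) = 4.172 °C.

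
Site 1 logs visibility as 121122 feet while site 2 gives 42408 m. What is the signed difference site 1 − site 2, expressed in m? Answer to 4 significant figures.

site 1: 121122 ft = 36917.99 m.
Difference: 36917.99 − 42408.00 = -5490 m.

-5490 m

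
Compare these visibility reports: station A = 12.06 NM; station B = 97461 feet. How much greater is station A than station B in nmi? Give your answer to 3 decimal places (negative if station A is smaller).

station B: 97461 ft = 16.04002 nmi.
Difference: 12.06000 − 16.04002 = -3.980 nmi.

-3.980 nmi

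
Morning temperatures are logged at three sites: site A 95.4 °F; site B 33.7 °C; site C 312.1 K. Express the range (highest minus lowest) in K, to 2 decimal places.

5.25 K

site A: 95.4 °F = 35.222 °C.
site C: 312.1 K = 38.950 °C.
Spread: 38.950 − 33.700 = 5.250 °C.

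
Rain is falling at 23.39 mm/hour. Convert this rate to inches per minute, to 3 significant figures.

23.39 mm/hour × 0.0393701 in/mm × 0.0166667 hour/minute = 0.0153 in/minute.

0.0153 in/minute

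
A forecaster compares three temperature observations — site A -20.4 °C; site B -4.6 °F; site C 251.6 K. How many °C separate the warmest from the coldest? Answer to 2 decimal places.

site B: -4.6 °F = -20.333 °C.
site C: 251.6 K = -21.550 °C.
Spread: (-20.333) − (-21.550) = 1.217 °C.

1.22 °C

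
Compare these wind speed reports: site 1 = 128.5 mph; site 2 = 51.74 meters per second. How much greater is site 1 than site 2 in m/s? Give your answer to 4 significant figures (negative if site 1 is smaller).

5.705 m/s

site 1: 128.5 mph = 57.44464 m/s.
Difference: 57.44464 − 51.74000 = 5.705 m/s.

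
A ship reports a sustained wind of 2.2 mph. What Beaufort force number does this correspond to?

Beaufort force 1

2.2 mph = 1.0 m/s, which is Beaufort 1 (light air, 0.3–1.5 m/s).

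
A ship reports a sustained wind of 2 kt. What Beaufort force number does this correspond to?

Beaufort force 1

2 kt lies in the Beaufort 1 band (light air, 1–3 kt).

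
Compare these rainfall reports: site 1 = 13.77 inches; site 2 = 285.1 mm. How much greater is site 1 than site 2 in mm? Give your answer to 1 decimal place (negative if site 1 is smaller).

site 1: 13.77 in = 349.758 mm.
Difference: 349.758 − 285.100 = 64.7 mm.

64.7 mm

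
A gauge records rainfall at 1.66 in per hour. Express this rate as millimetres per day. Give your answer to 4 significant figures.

1012 mm/day

1.66 in/hour × 25.4 mm/in × 24 hour/day = 1012 mm/day.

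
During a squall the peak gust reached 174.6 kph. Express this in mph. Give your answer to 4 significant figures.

108.5 mph

1 km/h = 0.621371 mph, so 174.6 × 0.621371 = 108.5 mph.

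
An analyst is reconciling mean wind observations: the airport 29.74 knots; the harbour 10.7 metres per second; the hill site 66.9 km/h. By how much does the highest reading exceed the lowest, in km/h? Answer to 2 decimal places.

the airport: 29.74 kt = 55.0785 km/h.
the harbour: 10.7 m/s = 38.5200 km/h.
Spread: 66.9000 − 38.5200 = 28.38 km/h.

28.38 km/h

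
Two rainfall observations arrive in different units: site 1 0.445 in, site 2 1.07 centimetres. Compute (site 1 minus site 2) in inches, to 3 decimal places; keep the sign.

site 2: 1.07 cm = 0.42126 in.
Difference: 0.44500 − 0.42126 = 0.024 in.

0.024 in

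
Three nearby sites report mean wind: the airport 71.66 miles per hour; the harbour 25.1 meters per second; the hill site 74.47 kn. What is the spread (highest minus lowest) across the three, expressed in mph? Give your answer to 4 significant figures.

29.55 mph

the harbour: 25.1 m/s = 56.1471 mph.
the hill site: 74.47 kt = 85.6985 mph.
Spread: 85.6985 − 56.1471 = 29.55 mph.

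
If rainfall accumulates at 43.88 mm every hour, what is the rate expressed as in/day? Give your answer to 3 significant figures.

43.88 mm/hour × 0.0393701 in/mm × 24 hour/day = 41.5 in/day.

41.5 in/day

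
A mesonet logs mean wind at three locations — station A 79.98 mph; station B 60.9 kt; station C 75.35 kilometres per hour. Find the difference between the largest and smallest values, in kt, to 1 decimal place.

station A: 79.98 mph = 69.501 kt.
station C: 75.35 km/h = 40.686 kt.
Spread: 69.501 − 40.686 = 28.8 kt.

28.8 kt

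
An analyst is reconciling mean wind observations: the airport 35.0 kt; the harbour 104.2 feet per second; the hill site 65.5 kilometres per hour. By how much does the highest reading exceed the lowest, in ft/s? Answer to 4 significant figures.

the airport: 35.0 kt = 59.0733 ft/s.
the hill site: 65.5 km/h = 59.6931 ft/s.
Spread: 104.2000 − 59.0733 = 45.13 ft/s.

45.13 ft/s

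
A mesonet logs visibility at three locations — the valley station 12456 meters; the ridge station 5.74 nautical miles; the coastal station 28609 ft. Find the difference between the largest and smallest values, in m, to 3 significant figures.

the ridge station: 5.74 nmi = 10630.48 m.
the coastal station: 28609 ft = 8720.02 m.
Spread: 12456.00 − 8720.02 = 3740 m.

3740 m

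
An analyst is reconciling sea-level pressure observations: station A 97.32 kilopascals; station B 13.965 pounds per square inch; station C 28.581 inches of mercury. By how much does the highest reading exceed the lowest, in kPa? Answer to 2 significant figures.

1.0 kPa

station B: 13.965 psi = 96.285 kPa.
station C: 28.581 inHg = 96.786 kPa.
Spread: 97.320 − 96.285 = 1.0 kPa.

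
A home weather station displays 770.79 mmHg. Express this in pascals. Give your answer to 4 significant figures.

1 mmHg = 133.322 Pa, so 770.79 × 133.322 = 102800 Pa.

102800 Pa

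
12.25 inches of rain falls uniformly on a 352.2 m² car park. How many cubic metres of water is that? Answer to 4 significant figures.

109.6 cubic metres

Depth: 12.25 in × 25.4 = 311.15 mm.
1 mm over 1 m² is 1 L, so volume = 311.15 × 352.2 = 109587.03 L = 109.6 m³.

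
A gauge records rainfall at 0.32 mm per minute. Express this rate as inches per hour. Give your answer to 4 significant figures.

0.7559 in/hour

0.32 mm/minute × 0.0393701 in/mm × 60 minute/hour = 0.7559 in/hour.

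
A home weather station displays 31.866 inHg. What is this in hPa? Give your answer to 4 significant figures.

1 inHg = 33.8639 hPa, so 31.866 × 33.8639 = 1079 hPa.

1079 hPa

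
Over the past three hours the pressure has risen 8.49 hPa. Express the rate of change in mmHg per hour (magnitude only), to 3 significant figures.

2.12 mmHg per hour

8.49 hPa / 3 h × 0.750062 mmHg/hPa = 2.12 mmHg/h.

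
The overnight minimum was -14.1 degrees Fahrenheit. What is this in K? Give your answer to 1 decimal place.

247.5 K

First to °C: -25.61 °C.
Then to K: 247.5 K.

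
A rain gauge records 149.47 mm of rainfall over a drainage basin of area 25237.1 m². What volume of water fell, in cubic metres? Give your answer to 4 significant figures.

3772 cubic metres

1 mm over 1 m² is 1 L, so volume = 149.47 × 25237.1 = 3772189.3 L = 3772 m³.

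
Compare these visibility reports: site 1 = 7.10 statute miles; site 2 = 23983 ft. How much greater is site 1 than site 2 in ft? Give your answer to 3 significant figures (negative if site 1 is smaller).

site 1: 7.10 SM = 37488.00 ft.
Difference: 37488.00 − 23983.00 = 13500 ft.

13500 ft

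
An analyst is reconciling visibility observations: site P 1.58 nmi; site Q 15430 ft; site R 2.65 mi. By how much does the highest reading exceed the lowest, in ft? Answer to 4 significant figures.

site P: 1.58 nmi = 9600.26 ft.
site R: 2.65 SM = 13992.00 ft.
Spread: 15430.00 − 9600.26 = 5830 ft.

5830 ft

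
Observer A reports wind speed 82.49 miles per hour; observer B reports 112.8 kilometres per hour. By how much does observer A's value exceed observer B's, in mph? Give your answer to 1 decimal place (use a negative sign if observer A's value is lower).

observer B: 112.8 km/h = 70.091 mph.
Difference: 82.490 − 70.091 = 12.4 mph.

12.4 mph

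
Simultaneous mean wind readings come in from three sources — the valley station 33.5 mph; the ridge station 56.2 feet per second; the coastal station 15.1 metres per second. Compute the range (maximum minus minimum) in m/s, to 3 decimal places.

2.154 m/s

the valley station: 33.5 mph = 14.97584 m/s.
the ridge station: 56.2 ft/s = 17.12976 m/s.
Spread: 17.12976 − 14.97584 = 2.154 m/s.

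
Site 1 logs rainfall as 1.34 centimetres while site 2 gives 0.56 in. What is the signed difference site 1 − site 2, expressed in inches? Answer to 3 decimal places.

site 1: 1.34 cm = 0.52756 in.
Difference: 0.52756 − 0.56000 = -0.032 in.

-0.032 in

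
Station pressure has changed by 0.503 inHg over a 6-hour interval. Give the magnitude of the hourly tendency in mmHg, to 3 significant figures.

0.503 inHg / 6 h × 25.4 mmHg/inHg = 2.13 mmHg/h.

2.13 mmHg per hour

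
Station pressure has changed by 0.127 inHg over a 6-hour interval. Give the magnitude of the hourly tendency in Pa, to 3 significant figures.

71.7 Pa per hour

0.127 inHg / 6 h × 3386.39 Pa/inHg = 71.7 Pa/h.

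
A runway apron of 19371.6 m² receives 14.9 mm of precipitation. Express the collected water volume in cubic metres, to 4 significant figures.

288.6 cubic metres

1 mm over 1 m² is 1 L, so volume = 14.9 × 19371.6 = 288636.84 L = 288.6 m³.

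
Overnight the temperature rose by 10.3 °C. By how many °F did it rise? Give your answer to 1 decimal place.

A change of 1 °C equals a change of 1.8 °F: Δ°F = 10.3 × 1.8 = 18.5 °F.

18.5 °F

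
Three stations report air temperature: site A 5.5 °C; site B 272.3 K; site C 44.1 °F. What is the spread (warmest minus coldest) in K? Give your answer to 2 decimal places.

7.57 K

site B: 272.3 K = -0.850 °C.
site C: 44.1 °F = 6.722 °C.
Spread: 6.722 − (-0.850) = 7.572 °C.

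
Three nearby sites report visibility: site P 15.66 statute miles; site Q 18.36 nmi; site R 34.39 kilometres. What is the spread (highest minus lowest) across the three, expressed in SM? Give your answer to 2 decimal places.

site Q: 18.36 nmi = 21.1283 SM.
site R: 34.39 km = 21.3690 SM.
Spread: 21.3690 − 15.6600 = 5.71 SM.

5.71 SM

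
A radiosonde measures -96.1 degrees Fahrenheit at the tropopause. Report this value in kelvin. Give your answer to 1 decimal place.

202.0 K

First to °C: -71.17 °C.
Then to K: 202.0 K.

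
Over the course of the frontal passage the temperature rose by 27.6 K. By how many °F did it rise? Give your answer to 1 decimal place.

49.7 °F

For a temperature change the 32° offset cancels: Δ°F = 27.6 × 1.8 = 49.7 °F.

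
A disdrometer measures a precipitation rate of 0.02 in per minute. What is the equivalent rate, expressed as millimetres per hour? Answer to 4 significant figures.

30.48 mm/hour

0.02 in/minute × 25.4 mm/in × 60 minute/hour = 30.48 mm/hour.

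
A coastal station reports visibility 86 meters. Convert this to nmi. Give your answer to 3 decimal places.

0.046 nmi

1 m = 0.000539957 nmi, so 86 × 0.000539957 = 0.046 nmi.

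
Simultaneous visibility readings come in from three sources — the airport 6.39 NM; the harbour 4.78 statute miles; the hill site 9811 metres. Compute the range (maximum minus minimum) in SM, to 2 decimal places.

the airport: 6.39 nmi = 7.3535 SM.
the hill site: 9811 m = 6.0963 SM.
Spread: 7.3535 − 4.7800 = 2.57 SM.

2.57 SM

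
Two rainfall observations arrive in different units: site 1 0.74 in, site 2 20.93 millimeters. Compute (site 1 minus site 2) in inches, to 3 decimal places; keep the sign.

-0.084 in

site 2: 20.93 mm = 0.82402 in.
Difference: 0.74000 − 0.82402 = -0.084 in.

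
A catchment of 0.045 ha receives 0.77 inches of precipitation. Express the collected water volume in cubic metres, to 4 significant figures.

8.801 cubic metres

Depth: 0.77 in × 25.4 = 19.558 mm.
Area: 0.045 ha = 450 m².
1 mm over 1 m² is 1 L, so volume = 19.558 × 450 = 8801.1 L = 8.801 m³.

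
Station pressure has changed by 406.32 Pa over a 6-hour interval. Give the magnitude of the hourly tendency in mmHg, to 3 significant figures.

406.32 Pa / 6 h × 0.00750062 mmHg/Pa = 0.508 mmHg/h.

0.508 mmHg per hour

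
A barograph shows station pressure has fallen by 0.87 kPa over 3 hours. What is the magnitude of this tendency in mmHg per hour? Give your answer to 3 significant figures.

0.87 kPa / 3 h × 7.50062 mmHg/kPa = 2.18 mmHg/h.

2.18 mmHg per hour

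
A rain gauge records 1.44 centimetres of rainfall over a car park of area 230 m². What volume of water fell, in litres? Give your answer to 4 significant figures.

Depth: 1.44 cm × 10 = 14.4 mm.
1 mm over 1 m² is 1 L, so volume = 14.4 × 230 = 3312 L.

3312 litres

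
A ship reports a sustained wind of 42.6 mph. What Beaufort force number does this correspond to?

Beaufort force 8

42.6 mph = 19.0 m/s, which is Beaufort 8 (gale, 17.2–20.7 m/s).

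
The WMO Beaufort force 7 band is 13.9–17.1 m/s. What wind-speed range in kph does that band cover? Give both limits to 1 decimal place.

13.9–17.1 m/s × 3.6 = 50.0–61.6 km/h.

50.0 to 61.6 km/h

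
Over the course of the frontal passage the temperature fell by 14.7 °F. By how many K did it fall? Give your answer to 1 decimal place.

For a temperature change the 32° offset cancels: ΔK = 14.7 × 0.5556 = 8.2 K.

8.2 K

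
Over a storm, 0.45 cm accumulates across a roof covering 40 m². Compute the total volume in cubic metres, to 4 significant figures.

0.1800 cubic metres

Depth: 0.45 cm × 10 = 4.5 mm.
1 mm over 1 m² is 1 L, so volume = 4.5 × 40 = 180 L = 0.1800 m³.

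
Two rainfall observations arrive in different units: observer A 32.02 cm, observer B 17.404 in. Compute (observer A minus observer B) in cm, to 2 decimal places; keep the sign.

observer B: 17.404 in = 44.2062 cm.
Difference: 32.0200 − 44.2062 = -12.19 cm.

-12.19 cm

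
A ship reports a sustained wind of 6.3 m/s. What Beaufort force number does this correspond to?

6.3 m/s lies in the Beaufort 4 band (moderate breeze, 5.5–7.9 m/s).

Beaufort force 4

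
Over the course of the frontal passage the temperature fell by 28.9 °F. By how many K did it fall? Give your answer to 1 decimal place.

16.1 K

A change of 1 °C equals a change of 1.8 °F: ΔK = 28.9 × 0.5556 = 16.1 K.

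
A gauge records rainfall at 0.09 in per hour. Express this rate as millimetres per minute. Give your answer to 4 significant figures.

0.09 in/hour × 25.4 mm/in × 0.0166667 hour/minute = 0.03810 mm/minute.

0.03810 mm/minute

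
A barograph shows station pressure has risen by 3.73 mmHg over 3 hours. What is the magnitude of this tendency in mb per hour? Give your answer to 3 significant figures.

3.73 mmHg / 3 h × 1.33322 mb/mmHg = 1.66 mb/h.

1.66 mb per hour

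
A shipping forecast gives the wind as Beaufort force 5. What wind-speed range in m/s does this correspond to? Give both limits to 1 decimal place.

8.0 to 10.7 m/s

Beaufort 5 (fresh breeze) spans 8.0–10.7 m/s.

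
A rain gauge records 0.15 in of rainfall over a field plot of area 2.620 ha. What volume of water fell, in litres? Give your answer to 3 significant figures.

99800 litres

Depth: 0.15 in × 25.4 = 3.81 mm.
Area: 2.620 ha = 26200 m².
1 mm over 1 m² is 1 L, so volume = 3.81 × 26200 = 99822 L ≈ 99800 L.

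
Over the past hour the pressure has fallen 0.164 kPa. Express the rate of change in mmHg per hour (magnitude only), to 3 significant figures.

1.23 mmHg per hour

0.164 kPa / 1 h × 7.50062 mmHg/kPa = 1.23 mmHg/h.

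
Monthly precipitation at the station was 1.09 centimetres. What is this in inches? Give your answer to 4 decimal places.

1 cm = 0.393701 in, so 1.09 × 0.393701 = 0.4291 in.

0.4291 in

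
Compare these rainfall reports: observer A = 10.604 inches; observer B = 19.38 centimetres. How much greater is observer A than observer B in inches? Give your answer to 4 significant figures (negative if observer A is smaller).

observer B: 19.38 cm = 7.62992 in.
Difference: 10.60400 − 7.62992 = 2.974 in.

2.974 in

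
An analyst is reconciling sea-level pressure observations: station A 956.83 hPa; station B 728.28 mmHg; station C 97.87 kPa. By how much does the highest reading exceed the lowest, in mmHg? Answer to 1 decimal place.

station A: 956.83 hPa = 717.681 mmHg.
station C: 97.87 kPa = 734.085 mmHg.
Spread: 734.085 − 717.681 = 16.4 mmHg.

16.4 mmHg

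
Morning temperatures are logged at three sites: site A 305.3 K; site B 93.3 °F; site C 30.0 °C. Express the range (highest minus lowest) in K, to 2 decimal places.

4.06 K

site A: 305.3 K = 32.150 °C.
site B: 93.3 °F = 34.056 °C.
Spread: 34.056 − 30.000 = 4.056 °C.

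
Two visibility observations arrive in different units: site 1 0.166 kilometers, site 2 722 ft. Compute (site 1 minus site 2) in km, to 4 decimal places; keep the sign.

site 2: 722 ft = 0.220066 km.
Difference: 0.166000 − 0.220066 = -0.0541 km.

-0.0541 km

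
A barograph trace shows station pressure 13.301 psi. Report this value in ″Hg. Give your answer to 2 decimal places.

1 psi = 2.03602 inHg, so 13.301 × 2.03602 = 27.08 inHg.

27.08 inHg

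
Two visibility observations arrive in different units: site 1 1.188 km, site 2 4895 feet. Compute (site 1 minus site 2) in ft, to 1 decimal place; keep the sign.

site 1: 1.188 km = 3897.638 ft.
Difference: 3897.638 − 4895.000 = -997.4 ft.

-997.4 ft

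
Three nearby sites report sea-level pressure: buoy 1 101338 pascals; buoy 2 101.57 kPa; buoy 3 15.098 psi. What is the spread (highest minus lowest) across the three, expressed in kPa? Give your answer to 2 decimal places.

buoy 1: 101338 Pa = 101.3380 kPa.
buoy 3: 15.098 psi = 104.0970 kPa.
Spread: 104.0970 − 101.3380 = 2.76 kPa.

2.76 kPa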